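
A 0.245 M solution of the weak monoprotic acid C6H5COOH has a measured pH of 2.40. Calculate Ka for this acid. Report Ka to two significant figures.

[H+] = 10^(-2.40) = 3.98 × 10^-3 M
At equilibrium [HA] = 0.245 − 3.98 × 10^-3 = 2.41 × 10^-1 M
Ka = [H+][A-]/[HA] = (3.98 × 10^-3)² / 2.41 × 10^-1 = 6.6 × 10^-5

Ka = 6.6 × 10^-5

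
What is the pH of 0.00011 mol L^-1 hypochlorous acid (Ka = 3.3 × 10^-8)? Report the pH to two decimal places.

HOCl ⇌ OCl- + H+
Let x = [H+] at equilibrium. Ka = x²/(0.00011 − x).
Neglecting x in the denominator: x = √(3.3 × 10^-8 × 0.00011) = 1.91 × 10^-6 M
(x/C₀ = 1.7% < 5%, so the approximation holds.)
pH = −log[H+] = −log(1.91 × 10^-6) = 5.72

pH = 5.72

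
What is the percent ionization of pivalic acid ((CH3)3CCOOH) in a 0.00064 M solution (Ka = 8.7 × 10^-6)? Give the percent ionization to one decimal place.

(CH3)3CCOOH ⇌ (CH3)3CCOO- + H+; let x = [H+] at equilibrium.
Ka = x²/(C₀ − x); solving the quadratic gives x = 7.04 × 10^-5 M.
% ionization = x/C₀ × 100% = 7.04 × 10^-5/0.00064 × 100% = 11.0%

11.0%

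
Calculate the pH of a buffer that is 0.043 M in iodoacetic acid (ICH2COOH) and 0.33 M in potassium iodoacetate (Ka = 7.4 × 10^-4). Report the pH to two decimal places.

pH = 4.02

pKa = −log(7.4 × 10^-4) = 3.131
Using pH = pKa + log([base]/[acid]) with [base]/[acid] = 0.33/0.043:
pH = 3.131 + (+0.885) = 4.02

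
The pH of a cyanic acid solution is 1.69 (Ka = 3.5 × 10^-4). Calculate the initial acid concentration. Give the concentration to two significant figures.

[H+] = 10^(-1.69) = 2.04 × 10^-2 M = x
Ka = x²/(C₀ − x) ⇒ C₀ = x + x²/Ka
C₀ = 2.04 × 10^-2 + (2.04 × 10^-2)²/(3.5 × 10^-4) = 1.21 M

C₀ = 1.2 M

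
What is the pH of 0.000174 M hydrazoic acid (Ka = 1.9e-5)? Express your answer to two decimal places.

pH = 4.31

HN3 ⇌ N3- + H+
Ka = x²/(0.000174 − x) = 1.9 × 10^-5
The 5% rule fails; solving x² + Ka·x − Ka·C₀ = 0 exactly:
x = (−Ka + √(Ka² + 4·Ka·C₀))/2 = 4.88 × 10^-5 M
pH = −log[H+] = −log(4.88 × 10^-5) = 4.31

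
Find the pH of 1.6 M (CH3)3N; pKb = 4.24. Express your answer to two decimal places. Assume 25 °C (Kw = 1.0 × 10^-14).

pH = 11.98

(CH3)3N + H2O ⇌ (CH3)3NH+ + OH-
Kb = 10^(−4.24) = 5.75 × 10^-5
Kb = [OH-]²/(1.6 − [OH-]) = 5.75 × 10^-5
Assume [OH-] ≪ 1.6: [OH-] ≈ √(5.75 × 10^-5 × 1.6) = 9.59 × 10^-3 M
([OH-]/C₀ = 0.6% < 5%, so the approximation holds.)
pOH = −log(9.59 × 10^-3) = 2.02; pH = 14.00 − 2.02 = 11.98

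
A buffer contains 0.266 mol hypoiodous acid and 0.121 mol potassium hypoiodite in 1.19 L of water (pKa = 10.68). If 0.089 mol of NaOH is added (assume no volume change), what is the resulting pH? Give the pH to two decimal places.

OH- converts HOI to OI-: HOI → 0.177 mol, OI- → 0.21 mol.
Henderson–Hasselbalch with mole ratio 0.21/0.177: pH = 10.68 + (+0.074)

pH = 10.75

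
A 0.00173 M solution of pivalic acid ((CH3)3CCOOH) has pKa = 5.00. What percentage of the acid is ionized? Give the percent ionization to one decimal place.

(CH3)3CCOOH ⇌ (CH3)3CCOO- + H+; let x = [H+] at equilibrium.
Ka = 10^(−5.00) = 1.00 × 10^-5
Ka = x²/(C₀ − x); solving the quadratic gives x = 1.27 × 10^-4 M.
% ionization = x/C₀ × 100% = 1.27 × 10^-4/0.00173 × 100% = 7.3%

7.3%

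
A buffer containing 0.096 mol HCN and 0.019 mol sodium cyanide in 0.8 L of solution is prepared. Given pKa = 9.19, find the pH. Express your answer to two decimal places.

pH = pKa + log([A⁻]/[HA]) = 9.19 + log(0.019/0.096)
pH = 9.19 + (-0.704) = 8.49

pH = 8.49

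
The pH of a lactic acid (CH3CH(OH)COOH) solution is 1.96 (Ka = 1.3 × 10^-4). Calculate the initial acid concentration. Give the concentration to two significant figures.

C₀ = 9.4 × 10^-1 M

[H+] = 10^(-1.96) = 1.10 × 10^-2 M = x
Ka = x²/(C₀ − x) ⇒ C₀ = x + x²/Ka
C₀ = 1.10 × 10^-2 + (1.10 × 10^-2)²/(1.3 × 10^-4) = 9.42 × 10^-1 M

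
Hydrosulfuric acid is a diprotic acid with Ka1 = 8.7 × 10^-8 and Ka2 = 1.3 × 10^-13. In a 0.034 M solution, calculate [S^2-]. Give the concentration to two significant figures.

First ionization gives [H+] ≈ [HS-] = 5.44 × 10^-5 M.
Second step: Ka2 = [H+][S^2-]/[HS-] ≈ [S^2-] (since [H+] ≈ [HS-]).
So [S^2-] ≈ Ka2.

1.3 × 10^-13 M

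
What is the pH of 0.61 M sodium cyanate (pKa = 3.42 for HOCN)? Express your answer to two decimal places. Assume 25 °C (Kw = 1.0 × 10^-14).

pH = 8.60

OCN- is the conjugate base of the weak acid HOCN.
Ka = 10^(−3.42) = 3.80 × 10^-4
Kb = Kw/Ka = 1.0×10^-14 / 3.80 × 10^-4 = 2.63 × 10^-11
Let x = [OH-] at equilibrium. Kb = x²/(0.61 − x).
Assume x ≪ 0.61: x ≈ √(2.63 × 10^-11 × 0.61) = 4.01 × 10^-6 M
(x/C₀ = 0.00066% < 5%, so the approximation holds.)
pOH = −log(4.01 × 10^-6) = 5.40; pH = 14.00 − 5.40 = 8.60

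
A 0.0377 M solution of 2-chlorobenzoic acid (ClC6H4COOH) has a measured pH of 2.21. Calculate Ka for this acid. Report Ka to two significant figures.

[H+] = 10^(-2.21) = 6.17 × 10^-3 M
At equilibrium [HA] = 0.0377 − 6.17 × 10^-3 = 3.15 × 10^-2 M
Ka = [H+][A-]/[HA] = (6.17 × 10^-3)² / 3.15 × 10^-2 = 1.2 × 10^-3

Ka = 1.2 × 10^-3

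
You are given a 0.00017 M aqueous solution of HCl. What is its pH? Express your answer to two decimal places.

HCl is a strong acid and dissociates completely, so [H+] = 0.00017 M.
pH = -log(0.00017) = 3.77

pH = 3.77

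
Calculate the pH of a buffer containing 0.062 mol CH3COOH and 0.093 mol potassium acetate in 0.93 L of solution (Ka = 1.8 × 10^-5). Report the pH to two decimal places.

pH = 4.92

pKa = −log(1.8 × 10^-5) = 4.745
Using pH = pKa + log([base]/[acid]) with [base]/[acid] = 0.093/0.062:
pH = 4.745 + (+0.176) = 4.92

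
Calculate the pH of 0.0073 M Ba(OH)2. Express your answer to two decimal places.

Ba(OH)2 is a strong base (each formula unit releases 2 OH-); [OH-] = 0.0146 M.
pOH = -log(0.0146) = 1.84
pH = 14.00 - 1.84 = 12.16

pH = 12.16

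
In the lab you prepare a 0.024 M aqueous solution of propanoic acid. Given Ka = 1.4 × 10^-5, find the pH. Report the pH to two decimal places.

pH = 3.24

CH3CH2COOH ⇌ CH3CH2COO- + H+
Ka = [H+]²/(0.024 − [H+]) = 1.4 × 10^-5
Neglecting [H+] in the denominator: [H+] = √(1.4 × 10^-5 × 0.024) = 5.80 × 10^-4 M
Check: 2.4% ionized — well under 5%, approximation valid.
pH = −log(5.80 × 10^-4) = 3.24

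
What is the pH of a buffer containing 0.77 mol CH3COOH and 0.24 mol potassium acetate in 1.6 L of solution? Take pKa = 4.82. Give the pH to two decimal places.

Henderson–Hasselbalch: pH = pKa + log([CH3COO-]/[CH3COOH]) = 4.82 + log(0.24/0.77)
pH = 4.82 + (-0.506) = 4.31

pH = 4.31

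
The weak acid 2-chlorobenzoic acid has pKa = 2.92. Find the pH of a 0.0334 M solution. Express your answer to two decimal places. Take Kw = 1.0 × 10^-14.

pH = 2.24

ClC6H4COOH ⇌ ClC6H4COO- + H+
Ka = 10^(−2.92) = 1.20 × 10^-3
From the ICE table, Ka = [H+]²/(0.0334 − [H+]) = 1.20 × 10^-3.
Here C₀/Ka ≈ 27.8, so the small-[H+] approximation fails. Use the quadratic:
[H+] = [−0.0012 + √(0.0012² + 0.00016)]/2 = 5.76 × 10^-3 M
pH = −log(5.76 × 10^-3) = 2.24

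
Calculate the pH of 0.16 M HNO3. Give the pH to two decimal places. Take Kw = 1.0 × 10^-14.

HNO3 is a strong acid and dissociates completely, so [H+] = 0.16 M.
pH = -log(0.16) = 0.80

pH = 0.80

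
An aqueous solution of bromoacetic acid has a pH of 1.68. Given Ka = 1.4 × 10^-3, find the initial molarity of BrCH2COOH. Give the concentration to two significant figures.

[H+] = 10^(-1.68) = 2.09 × 10^-2 M = x
Ka = x²/(C₀ − x) ⇒ C₀ = x + x²/Ka
C₀ = 2.09 × 10^-2 + (2.09 × 10^-2)²/(1.4 × 10^-3) = 3.33 × 10^-1 M

C₀ = 3.3 × 10^-1 M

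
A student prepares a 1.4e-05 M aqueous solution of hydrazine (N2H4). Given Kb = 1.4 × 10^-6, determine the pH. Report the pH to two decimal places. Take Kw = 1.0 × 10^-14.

N2H4 + H2O ⇌ N2H5+ + OH-
From the ICE table, Kb = [OH-]²/(1.4e-05 − [OH-]) = 1.4 × 10^-6.
Here C₀/Kb ≈ 10, so the small-[OH-] approximation fails. Use the quadratic:
[OH-] = (−Kb + √(Kb² + 4·Kb·C₀))/2 = 3.78 × 10^-6 M
pOH = −log(3.78 × 10^-6) = 5.42; pH = 14.00 − 5.42 = 8.58

pH = 8.58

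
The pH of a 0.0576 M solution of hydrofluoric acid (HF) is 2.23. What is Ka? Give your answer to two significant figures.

Ka = 6.7 × 10^-4

[H+] = 10^(-2.23) = 5.89 × 10^-3 M
At equilibrium [HA] = 0.0576 − 5.89 × 10^-3 = 5.17 × 10^-2 M
Ka = [H+][A-]/[HA] = (5.89 × 10^-3)² / 5.17 × 10^-2 = 6.7 × 10^-4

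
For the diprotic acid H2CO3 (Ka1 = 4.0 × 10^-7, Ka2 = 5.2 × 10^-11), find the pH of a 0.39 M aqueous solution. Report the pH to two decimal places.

Ka1 ≫ Ka2, so treat the first dissociation as the only significant source of H+.
Ka1 = x²/(0.39 − x) = 4.0 × 10^-7
x ≈ √(4.0 × 10^-7 × 0.39) = 3.95 × 10^-4 M
pH = −log(3.95 × 10^-4) = 3.40

pH = 3.40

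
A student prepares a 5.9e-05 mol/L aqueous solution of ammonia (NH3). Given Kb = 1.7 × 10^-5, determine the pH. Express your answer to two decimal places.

NH3 + H2O ⇌ NH4+ + OH-
From the ICE table, Kb = [OH-]²/(5.9e-05 − [OH-]) = 1.7 × 10^-5.
[OH-] is not negligible relative to C₀; solve [OH-]² + 1.7e-05·[OH-] − 1e-09 = 0.
[OH-] = [−1.7e-05 + √(1.7e-05² + 4.01e-09)]/2 = 2.43 × 10^-5 M
pOH = 4.61, so pH = 14.00 − pOH = 9.39

pH = 9.39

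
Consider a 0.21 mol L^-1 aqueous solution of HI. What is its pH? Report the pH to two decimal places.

pH = 0.68

HI is a strong acid and dissociates completely, so [H+] = 0.21 M.
pH = -log(0.21) = 0.68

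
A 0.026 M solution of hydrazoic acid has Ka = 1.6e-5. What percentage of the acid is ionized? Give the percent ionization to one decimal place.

HN3 ⇌ N3- + H+; let x = [H+] at equilibrium.
x ≈ √(Ka·C₀) = √(1.6 × 10^-5 × 0.026) = 6.45 × 10^-4 M
% ionization = x/C₀ × 100% = 6.45 × 10^-4/0.026 × 100% = 2.5%

2.5%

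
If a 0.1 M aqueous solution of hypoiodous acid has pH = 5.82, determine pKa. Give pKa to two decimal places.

pKa = 10.64

[H+] = 10^(-5.82) = 1.51 × 10^-6 M
At equilibrium [HA] = 0.1 − 1.51 × 10^-6 = 1.00 × 10^-1 M
Ka = [H+][A-]/[HA] = (1.51 × 10^-6)² / 1.00 × 10^-1 = 2.28 × 10^-11
pKa = -log(2.28 × 10^-11) = 10.64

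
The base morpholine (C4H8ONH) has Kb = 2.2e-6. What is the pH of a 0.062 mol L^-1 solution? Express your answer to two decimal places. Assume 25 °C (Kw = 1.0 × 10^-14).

pH = 10.57

C4H8ONH + H2O ⇌ C4H8ONH2+ + OH-
From the ICE table, Kb = x²/(0.062 − x) = 2.2 × 10^-6.
Neglecting x in the denominator: x = √(2.2 × 10^-6 × 0.062) = 3.69 × 10^-4 M
Check: 0.6% ionized — well under 5%, approximation valid.
pOH = −log(3.69 × 10^-4) = 3.43; pH = 14.00 − 3.43 = 10.57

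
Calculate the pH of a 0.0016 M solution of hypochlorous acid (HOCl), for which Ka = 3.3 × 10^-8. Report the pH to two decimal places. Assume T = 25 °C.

pH = 5.14

HOCl ⇌ OCl- + H+
Ka = x²/(0.0016 − x) = 3.3 × 10^-8
Assume x ≪ 0.0016: x ≈ √(3.3 × 10^-8 × 0.0016) = 7.27 × 10^-6 M
(x/C₀ = 0.45% < 5%, so the approximation holds.)
pH = −log[H+] = −log(7.27 × 10^-6) = 5.14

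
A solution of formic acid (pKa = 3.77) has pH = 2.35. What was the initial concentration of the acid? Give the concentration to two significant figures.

C₀ = 1.2 × 10^-1 M

[H+] = 10^(-2.35) = 4.47 × 10^-3 M = x
Ka = 10^(−3.77) = 1.70 × 10^-4
Ka = x²/(C₀ − x) ⇒ C₀ = x + x²/Ka
C₀ = 4.47 × 10^-3 + (4.47 × 10^-3)²/(1.70 × 10^-4) = 1.22 × 10^-1 M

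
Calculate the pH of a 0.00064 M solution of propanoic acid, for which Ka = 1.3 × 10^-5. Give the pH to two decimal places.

CH3CH2COOH ⇌ CH3CH2COO- + H+
Let x = [H+] at equilibrium. Ka = x²/(0.00064 − x).
Here C₀/Ka ≈ 49.2, so the small-x approximation fails. Use the quadratic:
x = [−1.3e-05 + √(1.3e-05² + 3.33e-08)]/2 = 8.49 × 10^-5 M
pH = −log[H+] = −log(8.49 × 10^-5) = 4.07

pH = 4.07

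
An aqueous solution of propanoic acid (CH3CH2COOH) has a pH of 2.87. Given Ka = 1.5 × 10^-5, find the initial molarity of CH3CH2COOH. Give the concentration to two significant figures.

C₀ = 1.2 × 10^-1 M

[H+] = 10^(-2.87) = 1.35 × 10^-3 M = x
Ka = x²/(C₀ − x) ⇒ C₀ = x + x²/Ka
C₀ = 1.35 × 10^-3 + (1.35 × 10^-3)²/(1.5 × 10^-5) = 1.23 × 10^-1 M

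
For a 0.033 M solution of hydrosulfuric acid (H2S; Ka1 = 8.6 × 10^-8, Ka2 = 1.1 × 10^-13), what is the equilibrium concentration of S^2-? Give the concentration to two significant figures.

1.1 × 10^-13 M

First ionization gives [H+] ≈ [HS-] = 5.33 × 10^-5 M.
Second step: Ka2 = [H+][S^2-]/[HS-] ≈ [S^2-] (since [H+] ≈ [HS-]).
So [S^2-] ≈ Ka2.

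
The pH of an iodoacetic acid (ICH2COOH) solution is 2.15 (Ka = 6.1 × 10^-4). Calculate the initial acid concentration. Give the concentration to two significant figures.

C₀ = 8.9 × 10^-2 M

[H+] = 10^(-2.15) = 7.08 × 10^-3 M = x
Ka = x²/(C₀ − x) ⇒ C₀ = x + x²/Ka
C₀ = 7.08 × 10^-3 + (7.08 × 10^-3)²/(6.1 × 10^-4) = 8.93 × 10^-2 M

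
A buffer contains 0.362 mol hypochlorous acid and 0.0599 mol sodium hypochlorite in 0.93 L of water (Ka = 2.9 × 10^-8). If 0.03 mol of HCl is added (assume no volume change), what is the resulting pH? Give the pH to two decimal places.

After neutralization: n(HOCl) = 0.392 mol, n(OCl-) = 0.0299 mol.
pKa = −log(2.9 × 10^-8) = 7.538
Henderson–Hasselbalch with mole ratio 0.0299/0.392: pH = 7.538 + (-1.118)

pH = 6.42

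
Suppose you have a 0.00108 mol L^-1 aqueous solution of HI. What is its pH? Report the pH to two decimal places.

HI is a strong acid and dissociates completely, so [H+] = 0.00108 M.
pH = -log(0.00108) = 2.97

pH = 2.97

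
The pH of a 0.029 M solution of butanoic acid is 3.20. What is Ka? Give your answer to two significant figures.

Ka = 1.4 × 10^-5

[H+] = 10^(-3.20) = 6.31 × 10^-4 M
At equilibrium [HA] = 0.029 − 6.31 × 10^-4 = 2.84 × 10^-2 M
Ka = [H+][A-]/[HA] = (6.31 × 10^-4)² / 2.84 × 10^-2 = 1.4 × 10^-5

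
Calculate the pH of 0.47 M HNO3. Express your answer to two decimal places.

HNO3 is a strong acid and dissociates completely, so [H+] = 0.47 M.
pH = -log(0.47) = 0.33

pH = 0.33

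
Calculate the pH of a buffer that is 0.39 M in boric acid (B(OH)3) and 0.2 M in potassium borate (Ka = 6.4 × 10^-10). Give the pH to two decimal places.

pH = 8.90

pKa = −log(6.4 × 10^-10) = 9.194
pH = pKa + log([A⁻]/[HA]) = 9.194 + log(0.2/0.39)
pH = 9.194 + (-0.290) = 8.90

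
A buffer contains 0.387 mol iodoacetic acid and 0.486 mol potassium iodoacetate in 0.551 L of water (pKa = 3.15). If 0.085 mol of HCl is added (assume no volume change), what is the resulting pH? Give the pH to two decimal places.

pH = 3.08

After neutralization: n(ICH2COOH) = 0.472 mol, n(ICH2COO-) = 0.401 mol.
Henderson–Hasselbalch with mole ratio 0.401/0.472: pH = 3.15 + (-0.071)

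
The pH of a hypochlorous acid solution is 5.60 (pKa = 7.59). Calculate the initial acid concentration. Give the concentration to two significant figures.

C₀ = 2.5 × 10^-4 M

[H+] = 10^(-5.60) = 2.51 × 10^-6 M = x
Ka = 10^(−7.59) = 2.57 × 10^-8
Ka = x²/(C₀ − x) ⇒ C₀ = x + x²/Ka
C₀ = 2.51 × 10^-6 + (2.51 × 10^-6)²/(2.57 × 10^-8) = 2.48 × 10^-4 M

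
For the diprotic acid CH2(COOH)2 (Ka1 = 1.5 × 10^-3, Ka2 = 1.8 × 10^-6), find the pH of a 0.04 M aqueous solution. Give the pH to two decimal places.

Ka1 ≫ Ka2, so treat the first dissociation as the only significant source of H+.
Ka1 = x²/(0.04 − x) = 1.5 × 10^-3
Solving the quadratic: x = (−Ka1 + √(Ka1² + 4·Ka1·C₀))/2 = 7.03 × 10^-3 M
pH = −log(7.03 × 10^-3) = 2.15

pH = 2.15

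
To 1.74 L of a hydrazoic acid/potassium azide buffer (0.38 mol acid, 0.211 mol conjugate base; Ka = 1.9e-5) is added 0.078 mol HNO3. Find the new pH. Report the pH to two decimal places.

pH = 4.18

After neutralization: n(HN3) = 0.458 mol, n(N3-) = 0.133 mol.
pKa = −log(1.9 × 10^-5) = 4.721
Henderson–Hasselbalch with mole ratio 0.133/0.458: pH = 4.721 + (-0.537)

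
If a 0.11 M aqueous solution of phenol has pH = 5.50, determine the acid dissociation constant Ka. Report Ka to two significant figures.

[H+] = 10^(-5.50) = 3.16 × 10^-6 M
At equilibrium [HA] = 0.11 − 3.16 × 10^-6 = 1.10 × 10^-1 M
Ka = [H+][A-]/[HA] = (3.16 × 10^-6)² / 1.10 × 10^-1 = 9.1 × 10^-11

Ka = 9.1 × 10^-11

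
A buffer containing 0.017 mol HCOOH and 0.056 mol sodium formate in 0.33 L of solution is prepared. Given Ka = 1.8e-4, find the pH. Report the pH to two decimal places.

pH = 4.26

pKa = −log(1.8 × 10^-4) = 3.745
Using pH = pKa + log([base]/[acid]) with [base]/[acid] = 0.056/0.017:
pH = 3.745 + (+0.518) = 4.26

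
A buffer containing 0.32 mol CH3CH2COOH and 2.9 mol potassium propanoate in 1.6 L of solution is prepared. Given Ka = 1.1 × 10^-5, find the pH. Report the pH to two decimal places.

pH = 5.92

pKa = −log(1.1 × 10^-5) = 4.959
Using pH = pKa + log([base]/[acid]) with [base]/[acid] = 2.9/0.32:
pH = 4.959 + (+0.957) = 5.92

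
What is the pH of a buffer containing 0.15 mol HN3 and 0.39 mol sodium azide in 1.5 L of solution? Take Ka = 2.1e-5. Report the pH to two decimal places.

pH = 5.09

pKa = −log(2.1 × 10^-5) = 4.678
Using pH = pKa + log([base]/[acid]) with [base]/[acid] = 0.39/0.15:
pH = 4.678 + (+0.415) = 5.09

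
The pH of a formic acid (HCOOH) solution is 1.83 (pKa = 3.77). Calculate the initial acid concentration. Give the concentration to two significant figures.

[H+] = 10^(-1.83) = 1.48 × 10^-2 M = x
Ka = 10^(−3.77) = 1.70 × 10^-4
Ka = x²/(C₀ − x) ⇒ C₀ = x + x²/Ka
C₀ = 1.48 × 10^-2 + (1.48 × 10^-2)²/(1.70 × 10^-4) = 1.30 M

C₀ = 1.3 M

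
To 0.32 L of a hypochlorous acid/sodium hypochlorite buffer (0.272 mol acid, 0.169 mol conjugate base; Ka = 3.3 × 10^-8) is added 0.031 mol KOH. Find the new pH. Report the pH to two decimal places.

After neutralization: n(HOCl) = 0.241 mol, n(OCl-) = 0.2 mol.
pKa = −log(3.3 × 10^-8) = 7.481
pH = pKa + log(n_OCl-/n_HOCl) = 7.481 + log(0.2/0.241) = 7.481 + (-0.081)

pH = 7.40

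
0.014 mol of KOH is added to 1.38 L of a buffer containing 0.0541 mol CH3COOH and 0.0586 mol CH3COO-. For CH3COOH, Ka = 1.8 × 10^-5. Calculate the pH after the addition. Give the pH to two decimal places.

pH = 5.00

After neutralization: n(CH3COOH) = 0.0401 mol, n(CH3COO-) = 0.0726 mol.
pKa = −log(1.8 × 10^-5) = 4.745
pH = pKa + log([A⁻]/[HA]) = 4.745 + log(0.0726/0.0401) = 4.745 +0.258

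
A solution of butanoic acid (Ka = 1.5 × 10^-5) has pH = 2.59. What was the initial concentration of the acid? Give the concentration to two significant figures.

C₀ = 4.4 × 10^-1 M

[H+] = 10^(-2.59) = 2.57 × 10^-3 M = x
Ka = x²/(C₀ − x) ⇒ C₀ = x + x²/Ka
C₀ = 2.57 × 10^-3 + (2.57 × 10^-3)²/(1.5 × 10^-5) = 4.43 × 10^-1 M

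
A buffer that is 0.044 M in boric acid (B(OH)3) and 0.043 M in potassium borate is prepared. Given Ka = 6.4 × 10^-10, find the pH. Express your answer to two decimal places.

pKa = −log(6.4 × 10^-10) = 9.194
pH = pKa + log([A⁻]/[HA]) = 9.194 + log(0.043/0.044)
pH = 9.194 + (-0.010) = 9.18

pH = 9.18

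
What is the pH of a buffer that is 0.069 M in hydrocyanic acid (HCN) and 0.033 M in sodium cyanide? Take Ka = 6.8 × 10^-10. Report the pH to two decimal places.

pKa = −log(6.8 × 10^-10) = 9.167
pH = pKa + log([A⁻]/[HA]) = 9.167 + log(0.033/0.069)
pH = 9.167 + (-0.320) = 8.85

pH = 8.85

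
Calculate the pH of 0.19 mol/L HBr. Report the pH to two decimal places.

pH = 0.72

HBr is a strong acid and dissociates completely, so [H+] = 0.19 M.
pH = -log(0.19) = 0.72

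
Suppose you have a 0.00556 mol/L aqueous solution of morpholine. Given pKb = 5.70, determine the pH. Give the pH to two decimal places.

pH = 10.02

C4H8ONH + H2O ⇌ C4H8ONH2+ + OH-
Kb = 10^(−5.70) = 2.00 × 10^-6
Kb = [OH-]²/(0.00556 − [OH-]) = 2.00 × 10^-6
Neglecting [OH-] in the denominator: [OH-] = √(2.00 × 10^-6 × 0.00556) = 1.05 × 10^-4 M
([OH-]/C₀ = 1.9% < 5%, so the approximation holds.)
pOH = −log(1.05 × 10^-4) = 3.98; pH = 14.00 − 3.98 = 10.02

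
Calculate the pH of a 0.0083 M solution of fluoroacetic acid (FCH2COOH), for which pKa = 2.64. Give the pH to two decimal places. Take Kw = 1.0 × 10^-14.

FCH2COOH ⇌ FCH2COO- + H+
Ka = 10^(−2.64) = 2.29 × 10^-3
Ka = x²/(0.0083 − x) = 2.29 × 10^-3
The 5% rule fails; solving x² + Ka·x − Ka·C₀ = 0 exactly:
x = (−Ka + √(Ka² + 4·Ka·C₀))/2 = 3.36 × 10^-3 M
pH = −log[H+] = −log(3.36 × 10^-3) = 2.47

pH = 2.47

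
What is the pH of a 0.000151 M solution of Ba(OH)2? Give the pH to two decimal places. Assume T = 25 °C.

pH = 10.48

Ba(OH)2 is a strong base (each formula unit releases 2 OH-); [OH-] = 0.000302 M.
pOH = -log(0.000302) = 3.52
pH = 14.00 - 3.52 = 10.48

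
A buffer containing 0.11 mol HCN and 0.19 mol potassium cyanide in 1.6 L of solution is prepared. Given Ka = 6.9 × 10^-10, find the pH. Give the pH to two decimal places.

pH = 9.40

pKa = −log(6.9 × 10^-10) = 9.161
Henderson–Hasselbalch: pH = pKa + log([CN-]/[HCN]) = 9.161 + log(0.19/0.11)
pH = 9.161 + (+0.237) = 9.40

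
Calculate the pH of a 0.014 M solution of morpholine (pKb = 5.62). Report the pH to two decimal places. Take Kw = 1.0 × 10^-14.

pH = 10.26

C4H8ONH + H2O ⇌ C4H8ONH2+ + OH-
Kb = 10^(−5.62) = 2.40 × 10^-6
Kb = x²/(0.014 − x) = 2.40 × 10^-6
Since Kb ≪ C₀, x ≈ √(Kb·C₀) = 1.83 × 10^-4 M.
(x/C₀ = 1.3% < 5%, so the approximation holds.)
pOH = −log(1.83 × 10^-4) = 3.74; pH = 14.00 − 3.74 = 10.26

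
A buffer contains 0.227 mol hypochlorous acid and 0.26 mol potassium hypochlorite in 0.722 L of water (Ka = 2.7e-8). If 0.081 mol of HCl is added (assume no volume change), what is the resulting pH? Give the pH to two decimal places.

pH = 7.33

Added H+ converts OCl- to HOCl: HOCl → 0.308 mol, OCl- → 0.179 mol.
pKa = −log(2.7 × 10^-8) = 7.569
Henderson–Hasselbalch with mole ratio 0.179/0.308: pH = 7.569 + (-0.236)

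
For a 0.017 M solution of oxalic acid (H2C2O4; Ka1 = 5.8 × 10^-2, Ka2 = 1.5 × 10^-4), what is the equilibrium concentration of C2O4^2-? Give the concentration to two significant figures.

First ionization gives [H+] ≈ [HC2O4-] = 1.37 × 10^-2 M.
Second step: Ka2 = [H+][C2O4^2-]/[HC2O4-] ≈ [C2O4^2-] (since [H+] ≈ [HC2O4-]).
So [C2O4^2-] ≈ Ka2.

1.5 × 10^-4 M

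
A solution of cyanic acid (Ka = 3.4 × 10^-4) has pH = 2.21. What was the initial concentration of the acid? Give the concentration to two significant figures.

[H+] = 10^(-2.21) = 6.17 × 10^-3 M = x
Ka = x²/(C₀ − x) ⇒ C₀ = x + x²/Ka
C₀ = 6.17 × 10^-3 + (6.17 × 10^-3)²/(3.4 × 10^-4) = 1.18 × 10^-1 M

C₀ = 1.2 × 10^-1 M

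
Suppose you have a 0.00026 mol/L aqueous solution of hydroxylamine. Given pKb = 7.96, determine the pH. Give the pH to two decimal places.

pH = 8.23

NH2OH + H2O ⇌ NH3OH+ + OH-
Kb = 10^(−7.96) = 1.10 × 10^-8
Kb = x²/(0.00026 − x) = 1.10 × 10^-8
Assume x ≪ 0.00026: x ≈ √(1.10 × 10^-8 × 0.00026) = 1.69 × 10^-6 M
Check: 0.65% ionized — well under 5%, approximation valid.
pOH = −log(1.69 × 10^-6) = 5.77; pH = 14.00 − 5.77 = 8.23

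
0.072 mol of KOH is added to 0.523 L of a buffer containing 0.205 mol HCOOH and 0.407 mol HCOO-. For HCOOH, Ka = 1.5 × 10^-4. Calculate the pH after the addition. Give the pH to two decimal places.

OH- converts HCOOH to HCOO-: HCOOH → 0.133 mol, HCOO- → 0.479 mol.
pKa = −log(1.5 × 10^-4) = 3.824
Henderson–Hasselbalch with mole ratio 0.479/0.133: pH = 3.824 + (+0.556)

pH = 4.38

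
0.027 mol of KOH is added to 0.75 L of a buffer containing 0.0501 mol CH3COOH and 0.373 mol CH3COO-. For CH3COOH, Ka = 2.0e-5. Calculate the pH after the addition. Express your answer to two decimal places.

pH = 5.94

OH- converts CH3COOH to CH3COO-: CH3COOH → 0.0231 mol, CH3COO- → 0.4 mol.
pKa = −log(2.0 × 10^-5) = 4.699
pH = pKa + log(n_CH3COO-/n_CH3COOH) = 4.699 + log(0.4/0.0231) = 4.699 + (+1.238)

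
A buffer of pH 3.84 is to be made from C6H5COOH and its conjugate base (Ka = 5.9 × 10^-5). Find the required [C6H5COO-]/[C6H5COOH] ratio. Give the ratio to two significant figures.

ratio = 0.41

pKa = -log(5.9 × 10^-5) = 4.229
pH = pKa + log(r) ⇒ log(r) = 3.84 − 4.229 = -0.389
r = [C6H5COO-]/[C6H5COOH] = 10^(-0.389) = 0.408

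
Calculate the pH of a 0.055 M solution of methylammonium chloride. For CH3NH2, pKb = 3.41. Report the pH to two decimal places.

pH = 5.92

CH3NH3+ is the conjugate acid of the weak base CH3NH2.
Kb = 10^(−3.41) = 3.89 × 10^-4
Ka = Kw/Kb = 1.0×10^-14 / 3.89 × 10^-4 = 2.57 × 10^-11
From the ICE table, Ka = [H+]²/(0.055 − [H+]) = 2.57 × 10^-11.
Neglecting [H+] in the denominator: [H+] = √(2.57 × 10^-11 × 0.055) = 1.19 × 10^-6 M
([H+]/C₀ = 0.0022% < 5%, so the approximation holds.)
pH = −log[H+] = −log(1.19 × 10^-6) = 5.92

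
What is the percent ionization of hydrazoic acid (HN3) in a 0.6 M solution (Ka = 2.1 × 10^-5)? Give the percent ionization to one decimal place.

0.6%

HN3 ⇌ N3- + H+; let x = [H+] at equilibrium.
x ≈ √(Ka·C₀) = √(2.1 × 10^-5 × 0.6) = 3.55 × 10^-3 M
% ionization = x/C₀ × 100% = 3.55 × 10^-3/0.6 × 100% = 0.6%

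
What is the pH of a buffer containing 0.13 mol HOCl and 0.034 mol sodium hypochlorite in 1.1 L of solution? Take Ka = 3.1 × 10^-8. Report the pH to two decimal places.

pH = 6.93

pKa = −log(3.1 × 10^-8) = 7.509
pH = pKa + log([A⁻]/[HA]) = 7.509 + log(0.034/0.13)
pH = 7.509 + (-0.582) = 6.93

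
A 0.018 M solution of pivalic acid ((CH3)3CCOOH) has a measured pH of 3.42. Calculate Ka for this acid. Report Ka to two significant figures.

Ka = 8.2 × 10^-6

[H+] = 10^(-3.42) = 3.80 × 10^-4 M
At equilibrium [HA] = 0.018 − 3.80 × 10^-4 = 1.76 × 10^-2 M
Ka = [H+][A-]/[HA] = (3.80 × 10^-4)² / 1.76 × 10^-2 = 8.2 × 10^-6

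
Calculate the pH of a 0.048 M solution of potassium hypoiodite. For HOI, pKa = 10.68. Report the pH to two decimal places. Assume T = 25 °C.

pH = 11.66

OI- is the conjugate base of the weak acid HOI.
Ka = 10^(−10.68) = 2.09 × 10^-11
Kb = Kw/Ka = 1.0×10^-14 / 2.09 × 10^-11 = 4.78 × 10^-4
Kb = x²/(0.048 − x) = 4.78 × 10^-4
The 5% rule fails; solving x² + Kb·x − Kb·C₀ = 0 exactly:
x = [−0.000478 + √(0.000478² + 9.18e-05)]/2 = 4.56 × 10^-3 M
pOH = −log(4.56 × 10^-3) = 2.34; pH = 14.00 − 2.34 = 11.66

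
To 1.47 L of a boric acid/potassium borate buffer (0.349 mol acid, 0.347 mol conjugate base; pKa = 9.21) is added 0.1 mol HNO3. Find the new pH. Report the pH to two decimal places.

After neutralization: n(B(OH)3) = 0.449 mol, n(B(OH)4-) = 0.247 mol.
Henderson–Hasselbalch with mole ratio 0.247/0.449: pH = 9.21 + (-0.260)

pH = 8.95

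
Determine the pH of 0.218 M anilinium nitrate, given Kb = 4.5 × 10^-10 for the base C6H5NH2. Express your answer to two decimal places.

C6H5NH3+ is the conjugate acid of the weak base C6H5NH2.
Ka = Kw/Kb = 1.0×10^-14 / 4.5 × 10^-10 = 2.22 × 10^-5
Ka = x²/(0.218 − x) = 2.22 × 10^-5
Neglecting x in the denominator: x = √(2.22 × 10^-5 × 0.218) = 2.20 × 10^-3 M
pH = −log(2.20 × 10^-3) = 2.66

pH = 2.66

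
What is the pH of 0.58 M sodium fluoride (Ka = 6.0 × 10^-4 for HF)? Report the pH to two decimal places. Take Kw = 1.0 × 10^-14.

F- is the conjugate base of the weak acid HF.
Kb = Kw/Ka = 1.0×10^-14 / 6.0 × 10^-4 = 1.67 × 10^-11
Kb = x²/(0.58 − x) = 1.67 × 10^-11
Since Kb ≪ C₀, x ≈ √(Kb·C₀) = 3.11 × 10^-6 M.
(x/C₀ = 0.00054% < 5%, so the approximation holds.)
pOH = 5.51, so pH = 14.00 − pOH = 8.49

pH = 8.49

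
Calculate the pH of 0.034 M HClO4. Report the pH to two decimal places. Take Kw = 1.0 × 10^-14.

pH = 1.47

HClO4 is a strong acid and dissociates completely, so [H+] = 0.034 M.
pH = -log(0.034) = 1.47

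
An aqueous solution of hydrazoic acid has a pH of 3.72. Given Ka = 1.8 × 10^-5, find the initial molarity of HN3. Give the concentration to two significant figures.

[H+] = 10^(-3.72) = 1.91 × 10^-4 M = x
Ka = x²/(C₀ − x) ⇒ C₀ = x + x²/Ka
C₀ = 1.91 × 10^-4 + (1.91 × 10^-4)²/(1.8 × 10^-5) = 2.22 × 10^-3 M

C₀ = 2.2 × 10^-3 M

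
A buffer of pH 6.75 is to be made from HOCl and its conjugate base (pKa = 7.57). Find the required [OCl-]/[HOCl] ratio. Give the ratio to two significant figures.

ratio = 0.15

pH = pKa + log(r) ⇒ log(r) = 6.75 − 7.57 = -0.82
r = [OCl-]/[HOCl] = 10^(-0.82) = 0.151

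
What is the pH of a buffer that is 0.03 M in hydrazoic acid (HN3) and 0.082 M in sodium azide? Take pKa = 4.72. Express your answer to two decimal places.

pH = pKa + log([A⁻]/[HA]) = 4.72 + log(0.082/0.03)
pH = 4.72 + (+0.437) = 5.16

pH = 5.16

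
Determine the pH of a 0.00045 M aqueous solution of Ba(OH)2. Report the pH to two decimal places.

Ba(OH)2 is a strong base (each formula unit releases 2 OH-); [OH-] = 0.0009 M.
pOH = -log(0.0009) = 3.05
pH = 14.00 - 3.05 = 10.95

pH = 10.95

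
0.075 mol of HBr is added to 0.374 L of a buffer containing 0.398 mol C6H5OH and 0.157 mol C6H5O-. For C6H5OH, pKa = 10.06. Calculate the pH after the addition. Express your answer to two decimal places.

Added H+ converts C6H5O- to C6H5OH: C6H5OH → 0.473 mol, C6H5O- → 0.082 mol.
pH = pKa + log([A⁻]/[HA]) = 10.06 + log(0.082/0.473) = 10.06 -0.761

pH = 9.30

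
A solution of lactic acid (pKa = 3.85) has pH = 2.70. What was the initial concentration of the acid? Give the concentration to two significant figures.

C₀ = 3.0 × 10^-2 M

[H+] = 10^(-2.70) = 2.00 × 10^-3 M = x
Ka = 10^(−3.85) = 1.41 × 10^-4
Ka = x²/(C₀ − x) ⇒ C₀ = x + x²/Ka
C₀ = 2.00 × 10^-3 + (2.00 × 10^-3)²/(1.41 × 10^-4) = 3.04 × 10^-2 M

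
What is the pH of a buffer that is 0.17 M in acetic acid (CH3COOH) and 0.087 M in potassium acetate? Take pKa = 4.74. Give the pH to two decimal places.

pH = pKa + log([A⁻]/[HA]) = 4.74 + log(0.087/0.17)
pH = 4.74 + (-0.291) = 4.45

pH = 4.45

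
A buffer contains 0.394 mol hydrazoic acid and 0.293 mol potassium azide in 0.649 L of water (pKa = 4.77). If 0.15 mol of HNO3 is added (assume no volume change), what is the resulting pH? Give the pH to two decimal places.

After neutralization: n(HN3) = 0.544 mol, n(N3-) = 0.143 mol.
pH = pKa + log(n_N3-/n_HN3) = 4.77 + log(0.143/0.544) = 4.77 + (-0.580)

pH = 4.19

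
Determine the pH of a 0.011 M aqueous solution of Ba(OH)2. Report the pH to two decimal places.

Ba(OH)2 is a strong base (each formula unit releases 2 OH-); [OH-] = 0.022 M.
pOH = -log(0.022) = 1.66
pH = 14.00 - 1.66 = 12.34

pH = 12.34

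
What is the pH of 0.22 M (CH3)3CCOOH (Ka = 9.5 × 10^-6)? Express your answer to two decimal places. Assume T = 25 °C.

pH = 2.84

(CH3)3CCOOH ⇌ (CH3)3CCOO- + H+
Ka = [H+]²/(0.22 − [H+]) = 9.5 × 10^-6
Since Ka ≪ C₀, [H+] ≈ √(Ka·C₀) = 1.45 × 10^-3 M.
Check: 0.66% ionized — well under 5%, approximation valid.
pH = −log[H+] = −log(1.45 × 10^-3) = 2.84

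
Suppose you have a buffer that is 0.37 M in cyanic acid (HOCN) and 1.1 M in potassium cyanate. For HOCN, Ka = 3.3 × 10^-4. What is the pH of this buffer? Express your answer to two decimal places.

pH = 3.95

pKa = −log(3.3 × 10^-4) = 3.481
pH = pKa + log([A⁻]/[HA]) = 3.481 + log(1.1/0.37)
pH = 3.481 + (+0.473) = 3.95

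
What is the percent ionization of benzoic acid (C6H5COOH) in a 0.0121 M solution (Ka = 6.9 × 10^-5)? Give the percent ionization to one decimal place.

7.3%

C6H5COOH ⇌ C6H5COO- + H+; let x = [H+] at equilibrium.
Ka = x²/(C₀ − x); solving the quadratic gives x = 8.80 × 10^-4 M.
% ionization = x/C₀ × 100% = 8.80 × 10^-4/0.0121 × 100% = 7.3%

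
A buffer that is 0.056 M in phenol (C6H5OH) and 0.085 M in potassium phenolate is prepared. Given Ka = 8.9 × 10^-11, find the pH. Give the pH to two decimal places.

pH = 10.23

pKa = −log(8.9 × 10^-11) = 10.051
Henderson–Hasselbalch: pH = pKa + log([C6H5O-]/[C6H5OH]) = 10.051 + log(0.085/0.056)
pH = 10.051 + (+0.181) = 10.23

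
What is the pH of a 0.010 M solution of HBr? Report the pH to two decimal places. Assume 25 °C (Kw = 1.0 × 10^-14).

HBr is a strong acid and dissociates completely, so [H+] = 0.010 M.
pH = -log(0.01) = 2.00

pH = 2.00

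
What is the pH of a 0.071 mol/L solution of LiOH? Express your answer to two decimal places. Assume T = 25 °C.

pH = 12.85

LiOH is a strong base; [OH-] = 0.071 M.
pOH = -log(0.071) = 1.15
pH = 14.00 - 1.15 = 12.85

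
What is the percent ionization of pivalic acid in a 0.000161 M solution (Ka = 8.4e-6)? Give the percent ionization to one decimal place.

20.4%

(CH3)3CCOOH ⇌ (CH3)3CCOO- + H+; let x = [H+] at equilibrium.
Ka = x²/(C₀ − x); solving the quadratic gives x = 3.28 × 10^-5 M.
% ionization = x/C₀ × 100% = 3.28 × 10^-5/0.000161 × 100% = 20.4%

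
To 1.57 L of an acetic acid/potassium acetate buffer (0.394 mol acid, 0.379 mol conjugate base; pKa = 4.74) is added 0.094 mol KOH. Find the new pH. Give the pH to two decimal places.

OH- converts CH3COOH to CH3COO-: CH3COOH → 0.3 mol, CH3COO- → 0.473 mol.
pH = pKa + log(n_CH3COO-/n_CH3COOH) = 4.74 + log(0.473/0.3) = 4.74 + (+0.198)

pH = 4.94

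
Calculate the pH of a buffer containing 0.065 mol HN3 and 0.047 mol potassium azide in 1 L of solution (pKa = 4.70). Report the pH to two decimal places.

Using pH = pKa + log([base]/[acid]) with [base]/[acid] = 0.047/0.065:
pH = 4.70 + (-0.141) = 4.56

pH = 4.56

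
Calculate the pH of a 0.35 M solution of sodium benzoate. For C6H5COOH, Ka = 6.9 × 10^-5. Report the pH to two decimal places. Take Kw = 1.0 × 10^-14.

pH = 8.85

C6H5COO- is the conjugate base of the weak acid C6H5COOH.
Kb = Kw/Ka = 1.0×10^-14 / 6.9 × 10^-5 = 1.45 × 10^-10
From the ICE table, Kb = [OH-]²/(0.35 − [OH-]) = 1.45 × 10^-10.
Since Kb ≪ C₀, [OH-] ≈ √(Kb·C₀) = 7.12 × 10^-6 M.
Check: 0.002% ionized — well under 5%, approximation valid.
pOH = 5.15, so pH = 14.00 − pOH = 8.85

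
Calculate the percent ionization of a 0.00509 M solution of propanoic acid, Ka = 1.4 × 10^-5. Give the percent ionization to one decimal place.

5.1%

CH3CH2COOH ⇌ CH3CH2COO- + H+; let x = [H+] at equilibrium.
Ka = x²/(C₀ − x); solving the quadratic gives x = 2.60 × 10^-4 M.
% ionization = x/C₀ × 100% = 2.60 × 10^-4/0.00509 × 100% = 5.1%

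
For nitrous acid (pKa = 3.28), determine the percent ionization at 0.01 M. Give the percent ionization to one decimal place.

20.4%

HNO2 ⇌ NO2- + H+; let x = [H+] at equilibrium.
Ka = 10^(−3.28) = 5.25 × 10^-4
Ka = x²/(C₀ − x); solving the quadratic gives x = 2.04 × 10^-3 M.
% ionization = x/C₀ × 100% = 2.04 × 10^-3/0.01 × 100% = 20.4%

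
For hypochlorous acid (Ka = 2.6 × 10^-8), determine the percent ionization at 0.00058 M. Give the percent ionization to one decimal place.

HOCl ⇌ OCl- + H+; let x = [H+] at equilibrium.
x ≈ √(Ka·C₀) = √(2.6 × 10^-8 × 0.00058) = 3.88 × 10^-6 M
Fraction ionized = 3.88 × 10^-6 / 0.00058 = 0.0067 → 0.7%

0.7%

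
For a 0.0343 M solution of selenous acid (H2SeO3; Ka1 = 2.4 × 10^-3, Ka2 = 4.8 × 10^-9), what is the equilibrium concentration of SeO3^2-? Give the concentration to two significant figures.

4.8 × 10^-9 M

First ionization gives [H+] ≈ [HSeO3-] = 7.95 × 10^-3 M.
Second step: Ka2 = [H+][SeO3^2-]/[HSeO3-] ≈ [SeO3^2-] (since [H+] ≈ [HSeO3-]).
So [SeO3^2-] ≈ Ka2.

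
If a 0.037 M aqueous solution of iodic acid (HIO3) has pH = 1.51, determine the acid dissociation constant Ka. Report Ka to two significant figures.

[H+] = 10^(-1.51) = 3.09 × 10^-2 M
At equilibrium [HA] = 0.037 − 3.09 × 10^-2 = 6.10 × 10^-3 M
Ka = [H+][A-]/[HA] = (3.09 × 10^-2)² / 6.10 × 10^-3 = 1.6 × 10^-1

Ka = 1.6 × 10^-1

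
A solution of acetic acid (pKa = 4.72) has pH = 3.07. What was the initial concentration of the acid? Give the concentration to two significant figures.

C₀ = 3.9 × 10^-2 M

[H+] = 10^(-3.07) = 8.51 × 10^-4 M = x
Ka = 10^(−4.72) = 1.91 × 10^-5
Ka = x²/(C₀ − x) ⇒ C₀ = x + x²/Ka
C₀ = 8.51 × 10^-4 + (8.51 × 10^-4)²/(1.91 × 10^-5) = 3.88 × 10^-2 M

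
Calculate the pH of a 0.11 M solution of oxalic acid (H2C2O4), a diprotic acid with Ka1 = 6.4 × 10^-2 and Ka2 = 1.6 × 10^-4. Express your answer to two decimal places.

Since Ka1 ≫ Ka2, the first ionization dominates [H+].
Ka1 = x²/(0.11 − x) = 6.4 × 10^-2
Solving the quadratic: x = (−Ka1 + √(Ka1² + 4·Ka1·C₀))/2 = 5.78 × 10^-2 M
pH = −log(5.78 × 10^-2) = 1.24

pH = 1.24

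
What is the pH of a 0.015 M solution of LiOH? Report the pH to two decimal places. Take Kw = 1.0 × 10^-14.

LiOH is a strong base; [OH-] = 0.015 M.
pOH = -log(0.015) = 1.82
pH = 14.00 - 1.82 = 12.18

pH = 12.18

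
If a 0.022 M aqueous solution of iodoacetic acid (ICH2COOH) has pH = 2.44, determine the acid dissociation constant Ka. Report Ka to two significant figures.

[H+] = 10^(-2.44) = 3.63 × 10^-3 M
At equilibrium [HA] = 0.022 − 3.63 × 10^-3 = 1.84 × 10^-2 M
Ka = [H+][A-]/[HA] = (3.63 × 10^-3)² / 1.84 × 10^-2 = 7.2 × 10^-4

Ka = 7.2 × 10^-4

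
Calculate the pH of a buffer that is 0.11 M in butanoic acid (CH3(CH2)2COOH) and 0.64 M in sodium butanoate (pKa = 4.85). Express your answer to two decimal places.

pH = 5.61

Using pH = pKa + log([base]/[acid]) with [base]/[acid] = 0.64/0.11:
pH = 4.85 + (+0.765) = 5.61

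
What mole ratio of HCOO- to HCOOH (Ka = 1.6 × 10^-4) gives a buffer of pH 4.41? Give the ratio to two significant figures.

ratio = 4.1

pKa = -log(1.6 × 10^-4) = 3.796
pH = pKa + log(r) ⇒ log(r) = 4.41 − 3.796 = +0.614
r = [HCOO-]/[HCOOH] = 10^(+0.614) = 4.11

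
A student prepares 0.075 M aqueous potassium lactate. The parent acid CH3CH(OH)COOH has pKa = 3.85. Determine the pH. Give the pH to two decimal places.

CH3CH(OH)COO- is the conjugate base of the weak acid CH3CH(OH)COOH.
Ka = 10^(−3.85) = 1.41 × 10^-4
Kb = Kw/Ka = 1.0×10^-14 / 1.41 × 10^-4 = 7.09 × 10^-11
From the ICE table, Kb = x²/(0.075 − x) = 7.09 × 10^-11.
Assume x ≪ 0.075: x ≈ √(7.09 × 10^-11 × 0.075) = 2.31 × 10^-6 M
(x/C₀ = 0.0031% < 5%, so the approximation holds.)
pOH = −log(2.31 × 10^-6) = 5.64; pH = 14.00 − 5.64 = 8.36

pH = 8.36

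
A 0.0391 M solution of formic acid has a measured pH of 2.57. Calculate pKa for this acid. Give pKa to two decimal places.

pKa = 3.70

[H+] = 10^(-2.57) = 2.69 × 10^-3 M
At equilibrium [HA] = 0.0391 − 2.69 × 10^-3 = 3.64 × 10^-2 M
Ka = [H+][A-]/[HA] = (2.69 × 10^-3)² / 3.64 × 10^-2 = 1.99 × 10^-4
pKa = -log(1.99 × 10^-4) = 3.70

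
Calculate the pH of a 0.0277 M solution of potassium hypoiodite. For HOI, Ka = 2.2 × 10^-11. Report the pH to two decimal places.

OI- is the conjugate base of the weak acid HOI.
Kb = Kw/Ka = 1.0×10^-14 / 2.2 × 10^-11 = 4.55 × 10^-4
Kb = x²/(0.0277 − x) = 4.55 × 10^-4
x is not negligible relative to C₀; solve x² + 0.000455·x − 1.26e-05 = 0.
x = [−0.000455 + √(0.000455² + 5.04e-05)]/2 = 3.33 × 10^-3 M
pOH = 2.48, so pH = 14.00 − pOH = 11.52

pH = 11.52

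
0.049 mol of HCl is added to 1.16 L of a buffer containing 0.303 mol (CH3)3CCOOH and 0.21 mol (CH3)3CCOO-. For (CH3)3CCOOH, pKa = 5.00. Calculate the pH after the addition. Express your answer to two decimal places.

After neutralization: n((CH3)3CCOOH) = 0.352 mol, n((CH3)3CCOO-) = 0.161 mol.
pH = pKa + log([A⁻]/[HA]) = 5.00 + log(0.161/0.352) = 5.00 -0.340

pH = 4.66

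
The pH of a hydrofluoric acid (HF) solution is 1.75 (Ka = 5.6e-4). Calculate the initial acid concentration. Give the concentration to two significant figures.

C₀ = 5.8 × 10^-1 M

[H+] = 10^(-1.75) = 1.78 × 10^-2 M = x
Ka = x²/(C₀ − x) ⇒ C₀ = x + x²/Ka
C₀ = 1.78 × 10^-2 + (1.78 × 10^-2)²/(5.6 × 10^-4) = 5.84 × 10^-1 M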